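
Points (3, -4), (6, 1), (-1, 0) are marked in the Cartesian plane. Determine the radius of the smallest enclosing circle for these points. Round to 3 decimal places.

Call the three points A, B, C in the order given.
Side lengths²: AB² = 34, AC² = 32, BC² = 50.
Since BC² = 50 < 34 + 32 = 66, the triangle is acute, so the smallest enclosing circle is the circumcircle.
Circumcentre = (2.625, -0.375), r² = 13.28125.
r = √(13.28125) ≈ 3.644.

3.644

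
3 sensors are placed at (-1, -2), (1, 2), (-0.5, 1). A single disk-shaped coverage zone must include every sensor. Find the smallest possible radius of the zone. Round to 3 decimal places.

2.236

Call the three points A, B, C in the order given.
Side lengths²: AB² = 20, AC² = 9.25, BC² = 3.25.
Since AB² = 20 ≥ 9.25 + 3.25 = 12.5, the angle opposite AB is not acute, so the smallest enclosing circle has AB as diameter.
Centre = midpoint of AB = (0, 0), r² = 20/4 = 5.
r = √5 ≈ 2.236.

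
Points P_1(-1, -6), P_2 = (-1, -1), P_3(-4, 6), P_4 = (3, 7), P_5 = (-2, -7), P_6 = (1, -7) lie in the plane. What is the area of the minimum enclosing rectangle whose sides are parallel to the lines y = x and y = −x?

In coordinates u = x + y, v = x − y the rectangle is axis-aligned; the map (x,y)→(u,v) scales areas by 2.
u-values: -7, -2, 2, 10, -9, -6; range = 10 − (-9) = 19.
v-values: 5, 0, -10, -4, 5, 8; range = 8 − (-10) = 18.
Area = (19 × 18) / 2 = 171.

171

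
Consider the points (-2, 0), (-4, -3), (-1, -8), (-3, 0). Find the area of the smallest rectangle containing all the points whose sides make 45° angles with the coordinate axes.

35

In coordinates u = x + y, v = x − y the rectangle is axis-aligned; the map (x,y)→(u,v) scales areas by 2.
u-values: -2, -7, -9, -3; range = -2 − (-9) = 7.
v-values: -2, -1, 7, -3; range = 7 − (-3) = 10.
Area = (7 × 10) / 2 = 35.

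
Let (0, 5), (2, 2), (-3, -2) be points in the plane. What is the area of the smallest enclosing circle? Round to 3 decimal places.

45.553

Call the three points A, B, C in the order given.
Side lengths²: AB² = 13, AC² = 58, BC² = 41.
Since AC² = 58 ≥ 41 + 13 = 54, the angle opposite AC is not acute, so the smallest enclosing circle has AC as diameter.
Centre = midpoint of AC = (-1.5, 1.5), r² = 58/4 = 14.5.
Area = π·r² = π·14.5 ≈ 45.553.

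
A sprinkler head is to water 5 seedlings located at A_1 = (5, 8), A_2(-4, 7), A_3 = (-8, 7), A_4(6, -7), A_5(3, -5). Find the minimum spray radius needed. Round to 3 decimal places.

A smallest enclosing disk is always determined by at most three of the input points on its boundary.
The minimum enclosing circle is determined by three boundary points: A_1, A_3, A_4.
Their circumcentre is (-13/14, 1/14) with r² = 9605/98.
The farthest remaining point A_2 is at distance² 5629/98 ≤ 9605/98.
r = √(9605/98) ≈ 9.900.

9.900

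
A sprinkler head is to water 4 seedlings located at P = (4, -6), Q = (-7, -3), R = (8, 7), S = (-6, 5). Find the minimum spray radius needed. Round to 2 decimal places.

9.01

A smallest enclosing disk is always determined by at most three of the input points on its boundary.
The farthest pair is Q–R with squared distance 325. The circle on this segment as diameter has centre (0.5, 2) and r² = 325/4 = 81.25.
Check P: distance² to centre = 76.25 ≤ 81.25, so it lies inside.
All remaining points lie in this disk, and no smaller disk contains both endpoints, so this is the minimum enclosing circle.
r = √(81.25) ≈ 9.01.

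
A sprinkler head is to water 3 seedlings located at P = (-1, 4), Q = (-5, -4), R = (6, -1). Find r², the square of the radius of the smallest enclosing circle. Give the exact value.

Side lengths²: PQ² = 80, PR² = 74, QR² = 130.
Since QR² = 130 < 80 + 74 = 154, the triangle is acute, so the smallest enclosing circle is the circumcircle.
Circumcentre = (5/19, -31/19), r² = 12025/361.

12025/361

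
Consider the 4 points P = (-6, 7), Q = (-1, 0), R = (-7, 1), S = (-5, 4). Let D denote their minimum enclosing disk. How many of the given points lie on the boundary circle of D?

By Welzl's lemma the MEC is supported by two points (diametrically opposite) or three points (on a circumcircle).
The farthest pair is P–Q with squared distance 74. The circle on this segment as diameter has centre (-3.5, 3.5) and r² = 74/4 = 18.5.
Check R: distance² to centre = 18.5 ≤ 18.5, so it lies inside.
All remaining points lie in this disk, and no smaller disk contains both endpoints, so this is the minimum enclosing circle.
The points at distance exactly r from the centre are P, Q, R — 3 points.

3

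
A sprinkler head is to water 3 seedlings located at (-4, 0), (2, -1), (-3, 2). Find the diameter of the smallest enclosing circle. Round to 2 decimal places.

Call the three points A, B, C in the order given.
Side lengths²: AB² = 37, AC² = 5, BC² = 34.
Since AB² = 37 < 34 + 5 = 39, the triangle is acute, so the smallest enclosing circle is the circumcircle.
Circumcentre = (-25/26, -7/26), r² = 3145/338.
Diameter = 2r = 2√(3145/338) ≈ 6.10.

6.10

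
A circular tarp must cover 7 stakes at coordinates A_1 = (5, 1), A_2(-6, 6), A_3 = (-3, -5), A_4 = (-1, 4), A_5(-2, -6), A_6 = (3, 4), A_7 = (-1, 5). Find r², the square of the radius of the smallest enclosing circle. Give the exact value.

The minimum enclosing circle is determined by three boundary points: A_1, A_2, A_5.
Their circumcentre is (-1.75, 0.75) with r² = 45.625.
The farthest remaining point A_3 is at distance² 34.625 ≤ 45.625.

45.625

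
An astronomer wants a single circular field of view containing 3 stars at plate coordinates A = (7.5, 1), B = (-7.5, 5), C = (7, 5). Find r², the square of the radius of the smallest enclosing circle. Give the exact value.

Side lengths²: AB² = 241, AC² = 16.25, BC² = 210.25.
Since AB² = 241 ≥ 210.25 + 16.25 = 226.5, the angle opposite AB is not acute, so the smallest enclosing circle has AB as diameter.
Centre = midpoint of AB = (0, 3), r² = 241/4 = 60.25.

60.25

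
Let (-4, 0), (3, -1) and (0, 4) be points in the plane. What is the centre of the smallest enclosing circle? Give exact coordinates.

(-0.375, 0.375)

Call the three points A, B, C in the order given.
Side lengths²: AB² = 50, AC² = 32, BC² = 34.
Since AB² = 50 < 34 + 32 = 66, the triangle is acute, so the smallest enclosing circle is the circumcircle.
Circumcentre = (-0.375, 0.375), r² = 13.28125.
Centre = (-0.375, 0.375).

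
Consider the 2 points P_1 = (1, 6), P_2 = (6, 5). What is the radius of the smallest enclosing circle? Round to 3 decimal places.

2.550

The smallest circle enclosing two points has them as diameter endpoints.
Centre = midpoint = (3.5, 5.5); r² = |P_1P_2|²/4 = 26/4 = 6.5.
r = √(6.5) ≈ 2.550.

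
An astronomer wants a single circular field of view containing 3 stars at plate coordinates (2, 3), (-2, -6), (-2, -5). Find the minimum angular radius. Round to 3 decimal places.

4.924

Call the three points A, B, C in the order given.
Side lengths²: AB² = 97, AC² = 80, BC² = 1.
Since AB² = 97 ≥ 80 + 1 = 81, the angle opposite AB is not acute, so the smallest enclosing circle has AB as diameter.
Centre = midpoint of AB = (0, -1.5), r² = 97/4 = 24.25.
r = √(24.25) ≈ 4.924.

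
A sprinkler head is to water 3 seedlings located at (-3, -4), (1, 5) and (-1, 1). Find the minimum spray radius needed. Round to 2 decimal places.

4.92

Call the three points A, B, C in the order given.
Side lengths²: AB² = 97, AC² = 29, BC² = 20.
Since AB² = 97 ≥ 29 + 20 = 49, the angle opposite AB is not acute, so the smallest enclosing circle has AB as diameter.
Centre = midpoint of AB = (-1, 0.5), r² = 97/4 = 24.25.
r = √(24.25) ≈ 4.92.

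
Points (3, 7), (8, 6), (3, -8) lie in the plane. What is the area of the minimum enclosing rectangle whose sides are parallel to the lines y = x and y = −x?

142.5

In coordinates u = x + y, v = x − y the rectangle is axis-aligned; the map (x,y)→(u,v) scales areas by 2.
u-values: 10, 14, -5; range = 14 − (-5) = 19.
v-values: -4, 2, 11; range = 11 − (-4) = 15.
Area = (19 × 15) / 2 = 142.5.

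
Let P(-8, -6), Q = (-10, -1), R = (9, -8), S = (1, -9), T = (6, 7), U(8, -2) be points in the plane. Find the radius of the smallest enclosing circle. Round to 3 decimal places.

The minimum enclosing circle is determined by three boundary points: Q, R, T.
Their circumcentre is (5/11, -21/11) with r² = 13325/121.
The farthest remaining point P is at distance² 10674/121 ≤ 13325/121.
r = √(13325/121) ≈ 10.494.

10.494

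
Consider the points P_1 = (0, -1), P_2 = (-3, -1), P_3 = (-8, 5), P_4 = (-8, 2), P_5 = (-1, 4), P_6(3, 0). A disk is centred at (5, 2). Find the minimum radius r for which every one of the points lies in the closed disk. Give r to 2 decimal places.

The required radius is the distance from (5, 2) to the farthest point.
Squared distances: 34, 73, 178, 169, 40, 8.
Maximum is 178, attained at P_3.
r = √178 ≈ 13.34.

13.34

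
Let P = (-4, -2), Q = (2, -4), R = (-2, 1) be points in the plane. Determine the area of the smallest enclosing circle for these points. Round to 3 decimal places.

Side lengths²: PQ² = 40, PR² = 13, QR² = 41.
Since QR² = 41 < 40 + 13 = 53, the triangle is acute, so the smallest enclosing circle is the circumcircle.
Circumcentre = (-15/22, -45/22), r² = 2665/242.
Area = π·r² = π·2665/242 ≈ 34.596.

34.596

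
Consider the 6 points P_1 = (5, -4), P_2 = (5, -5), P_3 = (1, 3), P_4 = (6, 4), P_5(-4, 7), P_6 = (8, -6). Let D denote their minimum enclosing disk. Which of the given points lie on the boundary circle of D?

P_5, P_6

The minimum enclosing circle of a finite set is fixed by two of the points (as a diameter) or three (as a circumcircle).
The farthest pair is P_5–P_6 with squared distance 313. The circle on this segment as diameter has centre (2, 0.5) and r² = 313/4 = 78.25.
Check P_1: distance² to centre = 29.25 ≤ 78.25, so it lies inside.
All remaining points lie in this disk, and no smaller disk contains both endpoints, so this is the minimum enclosing circle.
The points at distance exactly r from the centre are P_5, P_6 — 2 points.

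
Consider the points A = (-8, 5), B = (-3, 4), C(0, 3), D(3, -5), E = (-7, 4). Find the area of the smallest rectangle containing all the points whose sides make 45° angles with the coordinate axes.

In coordinates u = x + y, v = x − y the rectangle is axis-aligned; the map (x,y)→(u,v) scales areas by 2.
u-values: -3, 1, 3, -2, -3; range = 3 − (-3) = 6.
v-values: -13, -7, -3, 8, -11; range = 8 − (-13) = 21.
Area = (6 × 21) / 2 = 63.

63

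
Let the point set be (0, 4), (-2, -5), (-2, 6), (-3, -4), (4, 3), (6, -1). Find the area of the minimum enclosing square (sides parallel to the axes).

The bounding box has width 9 and height 11.
An axis-aligned square enclosing the set must have side ≥ max(width, height).
So the minimum side is max(9, 11) = 11.
Area = 11² = 121.

121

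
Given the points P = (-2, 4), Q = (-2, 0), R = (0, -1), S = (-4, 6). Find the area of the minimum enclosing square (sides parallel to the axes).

The bounding box has width 4 and height 7.
An axis-aligned square enclosing the set must have side ≥ max(width, height).
So the minimum side is max(4, 7) = 7.
Area = 7² = 49.

49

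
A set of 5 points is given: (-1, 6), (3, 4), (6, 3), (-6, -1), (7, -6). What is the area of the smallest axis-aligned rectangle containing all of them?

156

x ranges over [-6, 7], width 13.
y ranges over [-6, 6], height 12.
Area = 13 × 12 = 156.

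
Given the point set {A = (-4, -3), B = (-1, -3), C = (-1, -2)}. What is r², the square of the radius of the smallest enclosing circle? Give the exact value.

2.5

Side lengths²: AB² = 9, AC² = 10, BC² = 1.
Since AC² = 10 ≥ 9 + 1 = 10, the angle opposite AC is not acute, so the smallest enclosing circle has AC as diameter.
Centre = midpoint of AC = (-2.5, -2.5), r² = 10/4 = 2.5.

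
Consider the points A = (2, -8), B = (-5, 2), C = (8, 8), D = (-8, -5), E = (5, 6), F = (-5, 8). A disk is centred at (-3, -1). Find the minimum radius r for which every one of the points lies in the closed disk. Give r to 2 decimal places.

14.21

The required radius is the distance from (-3, -1) to the farthest point.
Squared distances: 74, 13, 202, 41, 113, 85.
Maximum is 202, attained at C.
r = √202 ≈ 14.21.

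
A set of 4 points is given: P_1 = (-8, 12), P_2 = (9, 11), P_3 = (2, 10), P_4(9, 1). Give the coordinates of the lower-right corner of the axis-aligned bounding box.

(9, 1)

x-range [-8, 9], y-range [1, 12].
The lower-right corner is (9, 1).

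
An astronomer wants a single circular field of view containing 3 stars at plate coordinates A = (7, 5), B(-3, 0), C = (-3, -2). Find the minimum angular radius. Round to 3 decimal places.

6.103

Side lengths²: AB² = 125, AC² = 149, BC² = 4.
Since AC² = 149 ≥ 125 + 4 = 129, the angle opposite AC is not acute, so the smallest enclosing circle has AC as diameter.
Centre = midpoint of AC = (2, 1.5), r² = 149/4 = 37.25.
r = √(37.25) ≈ 6.103.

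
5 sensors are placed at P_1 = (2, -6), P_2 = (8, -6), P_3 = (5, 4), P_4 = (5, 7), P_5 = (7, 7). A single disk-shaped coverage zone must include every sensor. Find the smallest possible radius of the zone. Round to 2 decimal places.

6.98

By Welzl's lemma the MEC is supported by two points (diametrically opposite) or three points (on a circumcircle).
The minimum enclosing circle is determined by three boundary points: P_1, P_2, P_5.
Their circumcentre is (5, 4/13) with r² = 8245/169.
The farthest remaining point P_4 is at distance² 7569/169 ≤ 8245/169.
r = √(8245/169) ≈ 6.98.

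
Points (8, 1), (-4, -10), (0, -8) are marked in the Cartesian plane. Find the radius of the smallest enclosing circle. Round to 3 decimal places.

Call the three points A, B, C in the order given.
Side lengths²: AB² = 265, AC² = 145, BC² = 20.
Since AB² = 265 ≥ 145 + 20 = 165, the angle opposite AB is not acute, so the smallest enclosing circle has AB as diameter.
Centre = midpoint of AB = (2, -4.5), r² = 265/4 = 66.25.
r = √(66.25) ≈ 8.139.

8.139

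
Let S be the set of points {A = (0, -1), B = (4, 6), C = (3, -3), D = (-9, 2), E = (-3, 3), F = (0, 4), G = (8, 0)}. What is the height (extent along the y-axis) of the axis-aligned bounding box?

9

max y = 6, min y = -3, so height = 9.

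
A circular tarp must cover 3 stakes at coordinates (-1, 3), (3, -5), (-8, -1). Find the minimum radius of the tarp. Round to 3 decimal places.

5.861

Call the three points A, B, C in the order given.
Side lengths²: AB² = 80, AC² = 65, BC² = 137.
Since BC² = 137 < 80 + 65 = 145, the triangle is acute, so the smallest enclosing circle is the circumcircle.
Circumcentre = (-43/18, -97/36), r² = 44525/1296.
r = √(44525/1296) ≈ 5.861.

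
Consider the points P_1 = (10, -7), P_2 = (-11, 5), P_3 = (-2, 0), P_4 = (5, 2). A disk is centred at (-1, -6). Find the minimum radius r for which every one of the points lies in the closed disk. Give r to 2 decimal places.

14.87

The required radius is the distance from (-1, -6) to the farthest point.
Squared distances: 122, 221, 37, 100.
Maximum is 221, attained at P_2.
r = √221 ≈ 14.87.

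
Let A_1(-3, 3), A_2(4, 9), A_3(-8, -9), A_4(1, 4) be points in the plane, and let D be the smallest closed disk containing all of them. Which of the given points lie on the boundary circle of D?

The farthest pair is A_2–A_3 with squared distance 468. The circle on this segment as diameter has centre (-2, 0) and r² = 468/4 = 117.
Check A_1: distance² to centre = 10 ≤ 117, so it lies inside.
All remaining points lie in this disk, and no smaller disk contains both endpoints, so this is the minimum enclosing circle.
The points at distance exactly r from the centre are A_2, A_3 — 2 points.

A_2, A_3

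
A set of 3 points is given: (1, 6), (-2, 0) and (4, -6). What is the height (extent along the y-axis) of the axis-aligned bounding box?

12

max y = 6, min y = -6, so height = 12.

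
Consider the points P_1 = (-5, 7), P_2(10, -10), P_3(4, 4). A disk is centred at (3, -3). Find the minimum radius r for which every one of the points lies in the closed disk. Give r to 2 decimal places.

12.81

The required radius is the distance from (3, -3) to the farthest point.
Squared distances: 164, 98, 50.
Maximum is 164, attained at P_1.
r = √164 ≈ 12.81.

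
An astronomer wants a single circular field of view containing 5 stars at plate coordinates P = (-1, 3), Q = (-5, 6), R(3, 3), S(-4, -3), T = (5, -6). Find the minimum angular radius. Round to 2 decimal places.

The farthest pair is Q–T with squared distance 244. The circle on this segment as diameter has centre (0, 0) and r² = 244/4 = 61.
Check P: distance² to centre = 10 ≤ 61, so it lies inside.
All remaining points lie in this disk, and no smaller disk contains both endpoints, so this is the minimum enclosing circle.
r = √61 ≈ 7.81.

7.81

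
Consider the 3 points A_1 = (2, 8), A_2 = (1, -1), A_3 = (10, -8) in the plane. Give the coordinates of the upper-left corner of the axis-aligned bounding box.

(1, 8)

x-range [1, 10], y-range [-8, 8].
The upper-left corner is (1, 8).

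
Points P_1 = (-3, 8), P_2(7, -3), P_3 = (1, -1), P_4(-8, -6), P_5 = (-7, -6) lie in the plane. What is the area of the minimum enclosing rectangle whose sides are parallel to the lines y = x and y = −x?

199.5

In coordinates u = x + y, v = x − y the rectangle is axis-aligned; the map (x,y)→(u,v) scales areas by 2.
u-values: 5, 4, 0, -14, -13; range = 5 − (-14) = 19.
v-values: -11, 10, 2, -2, -1; range = 10 − (-11) = 21.
Area = (19 × 21) / 2 = 199.5.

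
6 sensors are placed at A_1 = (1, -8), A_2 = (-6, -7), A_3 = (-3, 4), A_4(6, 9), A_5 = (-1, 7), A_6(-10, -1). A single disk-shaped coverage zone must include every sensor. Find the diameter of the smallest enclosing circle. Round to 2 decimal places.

The minimum enclosing circle of a finite set is fixed by two of the points (as a diameter) or three (as a circumcircle).
The minimum enclosing circle is determined by three boundary points: A_2, A_4, A_6.
Their circumcentre is (-4/17, 20/17) with r² = 28925/289.
The farthest remaining point A_1 is at distance² 24777/289 ≤ 28925/289.
Diameter = 2r = 2√(28925/289) ≈ 20.01.

20.01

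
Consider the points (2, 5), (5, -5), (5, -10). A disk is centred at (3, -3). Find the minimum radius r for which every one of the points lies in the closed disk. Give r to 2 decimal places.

8.06

The required radius is the distance from (3, -3) to the farthest point.
Squared distances: 65, 8, 53.
Maximum is 65, attained at (2, 5).
r = √65 ≈ 8.06.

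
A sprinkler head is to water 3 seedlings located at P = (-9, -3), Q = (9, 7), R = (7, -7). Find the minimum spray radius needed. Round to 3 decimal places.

10.351

Side lengths²: PQ² = 424, PR² = 272, QR² = 200.
Since PQ² = 424 < 272 + 200 = 472, the triangle is acute, so the smallest enclosing circle is the circumcircle.
Circumcentre = (15/29, 31/29), r² = 90100/841.
r = √(90100/841) ≈ 10.351.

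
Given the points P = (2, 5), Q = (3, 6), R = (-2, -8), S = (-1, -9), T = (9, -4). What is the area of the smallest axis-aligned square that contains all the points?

The bounding box has width 11 and height 15.
An axis-aligned square enclosing the set must have side ≥ max(width, height).
So the minimum side is max(11, 15) = 15.
Area = 15² = 225.

225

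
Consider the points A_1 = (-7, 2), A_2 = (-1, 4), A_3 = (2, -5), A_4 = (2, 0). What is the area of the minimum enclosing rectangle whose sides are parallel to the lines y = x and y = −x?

In coordinates u = x + y, v = x − y the rectangle is axis-aligned; the map (x,y)→(u,v) scales areas by 2.
u-values: -5, 3, -3, 2; range = 3 − (-5) = 8.
v-values: -9, -5, 7, 2; range = 7 − (-9) = 16.
Area = (8 × 16) / 2 = 64.

64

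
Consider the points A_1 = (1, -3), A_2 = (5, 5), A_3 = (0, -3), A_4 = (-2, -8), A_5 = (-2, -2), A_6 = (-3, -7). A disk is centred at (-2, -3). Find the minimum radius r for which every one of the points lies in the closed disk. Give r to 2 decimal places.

10.63

The required radius is the distance from (-2, -3) to the farthest point.
Squared distances: 9, 113, 4, 25, 1, 17.
Maximum is 113, attained at A_2.
r = √113 ≈ 10.63.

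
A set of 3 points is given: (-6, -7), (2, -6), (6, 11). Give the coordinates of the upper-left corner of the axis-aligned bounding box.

x-range [-6, 6], y-range [-7, 11].
The upper-left corner is (-6, 11).

(-6, 11)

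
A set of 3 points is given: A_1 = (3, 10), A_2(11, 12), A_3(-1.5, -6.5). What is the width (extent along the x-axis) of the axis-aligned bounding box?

12.5

max x = 11, min x = -1.5, so width = 12.5.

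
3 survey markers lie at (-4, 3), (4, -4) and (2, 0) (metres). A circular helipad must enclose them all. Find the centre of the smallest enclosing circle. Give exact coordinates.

(0, -0.5)

Call the three points A, B, C in the order given.
Side lengths²: AB² = 113, AC² = 45, BC² = 20.
Since AB² = 113 ≥ 45 + 20 = 65, the angle opposite AB is not acute, so the smallest enclosing circle has AB as diameter.
Centre = midpoint of AB = (0, -0.5), r² = 113/4 = 28.25.
Centre = (0, -0.5).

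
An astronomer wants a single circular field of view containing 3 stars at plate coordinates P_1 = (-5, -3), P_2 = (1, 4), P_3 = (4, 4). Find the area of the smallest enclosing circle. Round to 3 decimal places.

102.102

Side lengths²: P_1P_2² = 85, P_1P_3² = 130, P_2P_3² = 9.
Since P_1P_3² = 130 ≥ 85 + 9 = 94, the angle opposite P_1P_3 is not acute, so the smallest enclosing circle has P_1P_3 as diameter.
Centre = midpoint of P_1P_3 = (-0.5, 0.5), r² = 130/4 = 32.5.
Area = π·r² = π·32.5 ≈ 102.102.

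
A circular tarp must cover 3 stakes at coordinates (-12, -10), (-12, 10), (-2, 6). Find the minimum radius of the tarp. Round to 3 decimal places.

10.161

Call the three points A, B, C in the order given.
Side lengths²: AB² = 400, AC² = 356, BC² = 116.
Since AB² = 400 < 356 + 116 = 472, the triangle is acute, so the smallest enclosing circle is the circumcircle.
Circumcentre = (-10.2, 0), r² = 103.24.
r = √(103.24) ≈ 10.161.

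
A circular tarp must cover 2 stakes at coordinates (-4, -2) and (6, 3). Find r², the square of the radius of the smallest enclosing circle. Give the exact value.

31.25

The smallest circle enclosing two points has them as diameter endpoints.
Centre = midpoint = (1, 0.5); r² = |(-4, -2)−(6, 3)|²/4 = 125/4 = 31.25.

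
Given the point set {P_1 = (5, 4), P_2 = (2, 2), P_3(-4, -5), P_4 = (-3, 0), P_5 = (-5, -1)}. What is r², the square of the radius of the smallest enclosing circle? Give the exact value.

40.5

The farthest pair is P_1–P_3 with squared distance 162. The circle on this segment as diameter has centre (0.5, -0.5) and r² = 162/4 = 40.5.
Check P_2: distance² to centre = 8.5 ≤ 40.5, so it lies inside.
All remaining points lie in this disk, and no smaller disk contains both endpoints, so this is the minimum enclosing circle.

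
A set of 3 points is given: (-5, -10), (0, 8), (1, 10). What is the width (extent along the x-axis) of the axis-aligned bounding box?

6

max x = 1, min x = -5, so width = 6.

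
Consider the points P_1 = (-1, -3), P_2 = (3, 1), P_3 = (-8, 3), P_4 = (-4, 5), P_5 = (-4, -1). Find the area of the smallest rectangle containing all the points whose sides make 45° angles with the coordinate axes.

58.5

In coordinates u = x + y, v = x − y the rectangle is axis-aligned; the map (x,y)→(u,v) scales areas by 2.
u-values: -4, 4, -5, 1, -5; range = 4 − (-5) = 9.
v-values: 2, 2, -11, -9, -3; range = 2 − (-11) = 13.
Area = (9 × 13) / 2 = 58.5.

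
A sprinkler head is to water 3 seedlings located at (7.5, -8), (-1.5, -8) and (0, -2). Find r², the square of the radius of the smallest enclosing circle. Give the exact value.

24.50390625

Call the three points A, B, C in the order given.
Side lengths²: AB² = 81, AC² = 92.25, BC² = 38.25.
Since AC² = 92.25 < 81 + 38.25 = 119.25, the triangle is acute, so the smallest enclosing circle is the circumcircle.
Circumcentre = (3, -5.9375), r² = 24.50390625.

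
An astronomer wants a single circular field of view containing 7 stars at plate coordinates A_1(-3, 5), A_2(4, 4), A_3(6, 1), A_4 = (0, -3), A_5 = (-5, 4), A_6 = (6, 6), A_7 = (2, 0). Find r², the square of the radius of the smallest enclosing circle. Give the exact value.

60125/1682

The minimum enclosing circle of a finite set is fixed by two of the points (as a diameter) or three (as a circumcircle).
The minimum enclosing circle is determined by three boundary points: A_4, A_5, A_6.
Their circumcentre is (51/58, 169/58) with r² = 60125/1682.
The farthest remaining point A_3 is at distance² 50265/1682 ≤ 60125/1682.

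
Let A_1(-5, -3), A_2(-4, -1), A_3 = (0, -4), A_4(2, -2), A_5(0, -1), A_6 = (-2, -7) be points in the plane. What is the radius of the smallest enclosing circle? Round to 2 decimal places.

The minimum enclosing circle is determined by three boundary points: A_1, A_4, A_6.
Their circumcentre is (-85/62, -211/62) with r² = 25625/1922.
The farthest remaining point A_2 is at distance² 24385/1922 ≤ 25625/1922.
r = √(25625/1922) ≈ 3.65.

3.65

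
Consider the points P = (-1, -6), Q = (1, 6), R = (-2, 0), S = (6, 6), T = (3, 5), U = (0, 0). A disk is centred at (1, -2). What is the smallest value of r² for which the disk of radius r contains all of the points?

89

The required radius is the distance from (1, -2) to the farthest point.
Squared distances: 20, 64, 13, 89, 53, 5.
Maximum is 89, attained at S.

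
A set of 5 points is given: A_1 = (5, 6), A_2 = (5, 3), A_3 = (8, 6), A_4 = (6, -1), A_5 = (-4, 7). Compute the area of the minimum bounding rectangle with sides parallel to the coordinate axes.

96

x ranges over [-4, 8], width 12.
y ranges over [-1, 7], height 8.
Area = 12 × 8 = 96.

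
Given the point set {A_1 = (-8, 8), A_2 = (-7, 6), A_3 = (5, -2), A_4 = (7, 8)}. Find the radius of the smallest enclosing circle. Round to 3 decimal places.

8.363

The minimum enclosing circle of a finite set is fixed by two of the points (as a diameter) or three (as a circumcircle).
The minimum enclosing circle is determined by three boundary points: A_1, A_3, A_4.
Their circumcentre is (-0.5, 4.3) with r² = 69.94.
The farthest remaining point A_2 is at distance² 45.14 ≤ 69.94.
r = √(69.94) ≈ 8.363.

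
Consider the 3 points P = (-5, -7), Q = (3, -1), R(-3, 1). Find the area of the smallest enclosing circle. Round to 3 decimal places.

79.005

Side lengths²: PQ² = 100, PR² = 68, QR² = 40.
Since PQ² = 100 < 68 + 40 = 108, the triangle is acute, so the smallest enclosing circle is the circumcircle.
Circumcentre = (-16/13, -48/13), r² = 4250/169.
Area = π·r² = π·4250/169 ≈ 79.005.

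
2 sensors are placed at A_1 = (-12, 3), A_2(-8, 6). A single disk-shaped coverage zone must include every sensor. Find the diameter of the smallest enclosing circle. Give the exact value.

The smallest circle enclosing two points has them as diameter endpoints.
Centre = midpoint = (-10, 4.5); r² = |A_1A_2|²/4 = 25/4 = 6.25.
Diameter = 2r = 2√(6.25) = 5.

5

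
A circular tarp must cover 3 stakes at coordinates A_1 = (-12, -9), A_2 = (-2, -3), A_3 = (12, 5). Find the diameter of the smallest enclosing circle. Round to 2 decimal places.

27.78

Side lengths²: A_1A_2² = 136, A_1A_3² = 772, A_2A_3² = 260.
Since A_1A_3² = 772 ≥ 260 + 136 = 396, the angle opposite A_1A_3 is not acute, so the smallest enclosing circle has A_1A_3 as diameter.
Centre = midpoint of A_1A_3 = (0, -2), r² = 772/4 = 193.
Diameter = 2r = 2√193 ≈ 27.78.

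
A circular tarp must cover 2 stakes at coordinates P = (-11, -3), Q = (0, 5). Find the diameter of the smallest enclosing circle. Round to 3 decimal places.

13.601

The smallest circle enclosing two points has them as diameter endpoints.
Centre = midpoint = (-5.5, 1); r² = |PQ|²/4 = 185/4 = 46.25.
Diameter = 2r = 2√(46.25) ≈ 13.601.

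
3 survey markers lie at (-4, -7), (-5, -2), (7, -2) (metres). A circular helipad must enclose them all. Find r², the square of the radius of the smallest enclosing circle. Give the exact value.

37.96

Call the three points A, B, C in the order given.
Side lengths²: AB² = 26, AC² = 146, BC² = 144.
Since AC² = 146 < 144 + 26 = 170, the triangle is acute, so the smallest enclosing circle is the circumcircle.
Circumcentre = (1, -3.4), r² = 37.96.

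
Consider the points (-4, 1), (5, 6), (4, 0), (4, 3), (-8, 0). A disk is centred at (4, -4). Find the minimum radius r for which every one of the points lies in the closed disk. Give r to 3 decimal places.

12.649

The required radius is the distance from (4, -4) to the farthest point.
Squared distances: 89, 101, 16, 49, 160.
Maximum is 160, attained at (-8, 0).
r = √160 ≈ 12.649.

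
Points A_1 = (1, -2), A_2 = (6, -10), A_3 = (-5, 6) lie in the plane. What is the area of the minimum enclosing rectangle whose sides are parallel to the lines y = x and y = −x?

67.5

In coordinates u = x + y, v = x − y the rectangle is axis-aligned; the map (x,y)→(u,v) scales areas by 2.
u-values: -1, -4, 1; range = 1 − (-4) = 5.
v-values: 3, 16, -11; range = 16 − (-11) = 27.
Area = (5 × 27) / 2 = 67.5.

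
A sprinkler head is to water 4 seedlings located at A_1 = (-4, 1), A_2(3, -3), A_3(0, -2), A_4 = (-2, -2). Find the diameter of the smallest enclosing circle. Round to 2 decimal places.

8.06

By Welzl's lemma the MEC is supported by two points (diametrically opposite) or three points (on a circumcircle).
The farthest pair is A_1–A_2 with squared distance 65. The circle on this segment as diameter has centre (-0.5, -1) and r² = 65/4 = 16.25.
Check A_3: distance² to centre = 1.25 ≤ 16.25, so it lies inside.
All remaining points lie in this disk, and no smaller disk contains both endpoints, so this is the minimum enclosing circle.
Diameter = 2r = 2√(16.25) ≈ 8.06.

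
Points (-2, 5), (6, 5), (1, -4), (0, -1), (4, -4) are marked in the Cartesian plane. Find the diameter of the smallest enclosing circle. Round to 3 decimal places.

11.081

The minimum enclosing circle of a finite set is fixed by two of the points (as a diameter) or three (as a circumcircle).
The minimum enclosing circle is determined by three boundary points: (-2, 5), (6, 5), (4, -4).
Their circumcentre is (2, 7/6) with r² = 1105/36.
The farthest remaining point (1, -4) is at distance² 997/36 ≤ 1105/36.
Diameter = 2r = 2√(1105/36) ≈ 11.081.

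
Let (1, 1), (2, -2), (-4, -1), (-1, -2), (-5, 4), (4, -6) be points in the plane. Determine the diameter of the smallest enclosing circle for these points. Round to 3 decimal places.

13.454

The farthest pair is (-5, 4)–(4, -6) with squared distance 181. The circle on this segment as diameter has centre (-0.5, -1) and r² = 181/4 = 45.25.
Check (1, 1): distance² to centre = 6.25 ≤ 45.25, so it lies inside.
All remaining points lie in this disk, and no smaller disk contains both endpoints, so this is the minimum enclosing circle.
Diameter = 2r = 2√(45.25) ≈ 13.454.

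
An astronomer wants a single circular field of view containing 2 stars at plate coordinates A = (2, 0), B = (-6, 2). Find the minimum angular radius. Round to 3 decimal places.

The smallest circle enclosing two points has them as diameter endpoints.
Centre = midpoint = (-2, 1); r² = |AB|²/4 = 68/4 = 17.
r = √17 ≈ 4.123.

4.123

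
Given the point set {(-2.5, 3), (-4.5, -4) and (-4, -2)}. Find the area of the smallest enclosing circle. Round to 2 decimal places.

41.63

Call the three points A, B, C in the order given.
Side lengths²: AB² = 53, AC² = 27.25, BC² = 4.25.
Since AB² = 53 ≥ 27.25 + 4.25 = 31.5, the angle opposite AB is not acute, so the smallest enclosing circle has AB as diameter.
Centre = midpoint of AB = (-3.5, -0.5), r² = 53/4 = 13.25.
Area = π·r² = π·13.25 ≈ 41.63.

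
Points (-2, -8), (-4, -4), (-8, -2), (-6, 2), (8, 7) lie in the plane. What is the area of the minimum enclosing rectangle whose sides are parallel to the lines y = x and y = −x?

175

In coordinates u = x + y, v = x − y the rectangle is axis-aligned; the map (x,y)→(u,v) scales areas by 2.
u-values: -10, -8, -10, -4, 15; range = 15 − (-10) = 25.
v-values: 6, 0, -6, -8, 1; range = 6 − (-8) = 14.
Area = (25 × 14) / 2 = 175.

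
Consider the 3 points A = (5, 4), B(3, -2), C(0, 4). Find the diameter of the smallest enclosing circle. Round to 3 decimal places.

Side lengths²: AB² = 40, AC² = 25, BC² = 45.
Since BC² = 45 < 40 + 25 = 65, the triangle is acute, so the smallest enclosing circle is the circumcircle.
Circumcentre = (2.5, 1.5), r² = 12.5.
Diameter = 2r = 2√(12.5) ≈ 7.071.

7.071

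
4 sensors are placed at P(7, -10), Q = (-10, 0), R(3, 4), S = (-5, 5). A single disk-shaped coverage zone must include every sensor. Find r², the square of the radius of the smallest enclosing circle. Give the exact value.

The minimum enclosing circle is determined by three boundary points: P, Q, S.
Their circumcentre is (-17/18, -73/18) with r² = 15949/162.
The farthest remaining point R is at distance² 13033/162 ≤ 15949/162.

15949/162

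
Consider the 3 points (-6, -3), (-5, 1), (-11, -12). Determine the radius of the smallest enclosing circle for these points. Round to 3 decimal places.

Call the three points A, B, C in the order given.
Side lengths²: AB² = 17, AC² = 106, BC² = 205.
Since BC² = 205 ≥ 106 + 17 = 123, the angle opposite BC is not acute, so the smallest enclosing circle has BC as diameter.
Centre = midpoint of BC = (-8, -5.5), r² = 205/4 = 51.25.
r = √(51.25) ≈ 7.159.

7.159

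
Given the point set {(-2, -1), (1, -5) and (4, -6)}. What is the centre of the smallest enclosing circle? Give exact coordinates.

(1, -3.5)

Call the three points A, B, C in the order given.
Side lengths²: AB² = 25, AC² = 61, BC² = 10.
Since AC² = 61 ≥ 25 + 10 = 35, the angle opposite AC is not acute, so the smallest enclosing circle has AC as diameter.
Centre = midpoint of AC = (1, -3.5), r² = 61/4 = 15.25.
Centre = (1, -3.5).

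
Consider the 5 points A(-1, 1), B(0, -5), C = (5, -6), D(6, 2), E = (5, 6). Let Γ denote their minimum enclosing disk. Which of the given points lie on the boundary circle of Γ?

B, C, E

The minimum enclosing circle of a finite set is fixed by two of the points (as a diameter) or three (as a circumcircle).
The minimum enclosing circle is determined by three boundary points: B, C, E.
Their circumcentre is (3.6, 0) with r² = 37.96.
The farthest remaining point A is at distance² 22.16 ≤ 37.96.
The points at distance exactly r from the centre are B, C, E — 3 points.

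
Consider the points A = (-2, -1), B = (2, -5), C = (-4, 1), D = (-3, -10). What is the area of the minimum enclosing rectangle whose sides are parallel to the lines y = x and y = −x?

60

In coordinates u = x + y, v = x − y the rectangle is axis-aligned; the map (x,y)→(u,v) scales areas by 2.
u-values: -3, -3, -3, -13; range = -3 − (-13) = 10.
v-values: -1, 7, -5, 7; range = 7 − (-5) = 12.
Area = (10 × 12) / 2 = 60.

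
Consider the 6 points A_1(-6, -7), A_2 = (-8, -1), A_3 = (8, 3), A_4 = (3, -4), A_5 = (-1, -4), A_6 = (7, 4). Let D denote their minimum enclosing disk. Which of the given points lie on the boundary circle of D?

A_1, A_2, A_3

By Welzl's lemma the MEC is supported by two points (diametrically opposite) or three points (on a circumcircle).
The minimum enclosing circle is determined by three boundary points: A_1, A_2, A_3.
Their circumcentre is (8/13, -19/13) with r² = 12580/169.
The farthest remaining point A_6 is at distance² 11930/169 ≤ 12580/169.
The points at distance exactly r from the centre are A_1, A_2, A_3 — 3 points.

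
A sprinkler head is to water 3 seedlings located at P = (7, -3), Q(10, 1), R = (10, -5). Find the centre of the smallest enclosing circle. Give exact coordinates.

(59/6, -2)

Side lengths²: PQ² = 25, PR² = 13, QR² = 36.
Since QR² = 36 < 25 + 13 = 38, the triangle is acute, so the smallest enclosing circle is the circumcircle.
Circumcentre = (59/6, -2), r² = 325/36.
Centre = (59/6, -2).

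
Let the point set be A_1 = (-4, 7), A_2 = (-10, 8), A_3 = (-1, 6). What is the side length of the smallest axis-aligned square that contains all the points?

The bounding box has width 9 and height 2.
An axis-aligned square enclosing the set must have side ≥ max(width, height).
So the minimum side is max(9, 2) = 9.

9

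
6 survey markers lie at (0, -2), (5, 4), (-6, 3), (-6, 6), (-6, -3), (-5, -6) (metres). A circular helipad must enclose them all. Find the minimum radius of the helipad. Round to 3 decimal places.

7.323

By Welzl's lemma the MEC is supported by two points (diametrically opposite) or three points (on a circumcircle).
The minimum enclosing circle is determined by three boundary points: (5, 4), (-6, 6), (-5, -6).
Their circumcentre is (-35/26, 9/26) with r² = 18125/338.
The farthest remaining point (-6, -3) is at distance² 11105/338 ≤ 18125/338.
r = √(18125/338) ≈ 7.323.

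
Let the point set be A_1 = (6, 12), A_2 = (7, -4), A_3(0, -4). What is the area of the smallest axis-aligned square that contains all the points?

256

The bounding box has width 7 and height 16.
An axis-aligned square enclosing the set must have side ≥ max(width, height).
So the minimum side is max(7, 16) = 16.
Area = 16² = 256.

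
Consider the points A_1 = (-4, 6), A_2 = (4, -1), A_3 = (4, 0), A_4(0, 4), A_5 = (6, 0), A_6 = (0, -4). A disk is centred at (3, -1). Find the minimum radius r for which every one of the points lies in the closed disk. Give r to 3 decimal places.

9.899

The required radius is the distance from (3, -1) to the farthest point.
Squared distances: 98, 1, 2, 34, 10, 18.
Maximum is 98, attained at A_1.
r = √98 ≈ 9.899.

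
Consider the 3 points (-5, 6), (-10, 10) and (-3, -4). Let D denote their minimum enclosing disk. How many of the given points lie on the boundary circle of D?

2

Call the three points A, B, C in the order given.
Side lengths²: AB² = 41, AC² = 104, BC² = 245.
Since BC² = 245 ≥ 104 + 41 = 145, the angle opposite BC is not acute, so the smallest enclosing circle has BC as diameter.
Centre = midpoint of BC = (-6.5, 3), r² = 245/4 = 61.25.
The points at distance exactly r from the centre are (-10, 10), (-3, -4) — 2 points.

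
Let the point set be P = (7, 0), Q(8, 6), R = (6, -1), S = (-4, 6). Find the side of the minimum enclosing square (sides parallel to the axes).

12

The bounding box has width 12 and height 7.
An axis-aligned square enclosing the set must have side ≥ max(width, height).
So the minimum side is max(12, 7) = 12.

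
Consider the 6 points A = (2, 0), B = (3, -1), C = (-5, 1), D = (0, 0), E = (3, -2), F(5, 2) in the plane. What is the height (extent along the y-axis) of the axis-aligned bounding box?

max y = 2, min y = -2, so height = 4.

4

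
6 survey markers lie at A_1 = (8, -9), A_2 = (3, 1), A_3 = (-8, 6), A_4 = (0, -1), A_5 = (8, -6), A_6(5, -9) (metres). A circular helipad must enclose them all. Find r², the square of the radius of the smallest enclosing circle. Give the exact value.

By Welzl's lemma the MEC is supported by two points (diametrically opposite) or three points (on a circumcircle).
The farthest pair is A_1–A_3 with squared distance 481. The circle on this segment as diameter has centre (0, -1.5) and r² = 481/4 = 120.25.
Check A_2: distance² to centre = 15.25 ≤ 120.25, so it lies inside.
All remaining points lie in this disk, and no smaller disk contains both endpoints, so this is the minimum enclosing circle.

120.25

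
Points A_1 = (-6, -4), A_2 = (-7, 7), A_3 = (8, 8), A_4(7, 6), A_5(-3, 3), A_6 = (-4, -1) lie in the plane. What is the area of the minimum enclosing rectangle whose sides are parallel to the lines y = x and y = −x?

In coordinates u = x + y, v = x − y the rectangle is axis-aligned; the map (x,y)→(u,v) scales areas by 2.
u-values: -10, 0, 16, 13, 0, -5; range = 16 − (-10) = 26.
v-values: -2, -14, 0, 1, -6, -3; range = 1 − (-14) = 15.
Area = (26 × 15) / 2 = 195.

195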